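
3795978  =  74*51297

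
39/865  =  39/865= 0.05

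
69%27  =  15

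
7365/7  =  1052 + 1/7= 1052.14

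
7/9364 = 7/9364 = 0.00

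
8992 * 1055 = 9486560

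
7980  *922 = 7357560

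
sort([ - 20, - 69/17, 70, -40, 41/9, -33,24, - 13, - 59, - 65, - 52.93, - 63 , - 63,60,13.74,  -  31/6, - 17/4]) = [ - 65, - 63,-63,-59, - 52.93,-40,  -  33, - 20, - 13, - 31/6 , - 17/4, - 69/17,41/9, 13.74, 24, 60,70 ] 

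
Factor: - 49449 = - 3^1* 53^1 * 311^1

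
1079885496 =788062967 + 291822529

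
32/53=32/53=0.60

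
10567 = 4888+5679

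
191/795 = 191/795  =  0.24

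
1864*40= 74560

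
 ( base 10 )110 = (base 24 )4E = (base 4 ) 1232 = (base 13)86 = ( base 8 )156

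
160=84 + 76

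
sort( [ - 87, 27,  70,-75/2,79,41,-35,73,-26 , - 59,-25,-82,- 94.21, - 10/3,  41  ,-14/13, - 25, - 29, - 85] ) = [- 94.21, -87,-85,- 82, -59, - 75/2, - 35, - 29,  -  26,-25, - 25, - 10/3, - 14/13,  27,41,41,  70, 73, 79 ]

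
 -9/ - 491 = 9/491 =0.02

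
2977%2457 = 520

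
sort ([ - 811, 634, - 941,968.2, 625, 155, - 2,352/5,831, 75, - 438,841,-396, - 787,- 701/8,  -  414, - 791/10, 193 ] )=[ - 941, - 811, - 787, - 438, - 414, - 396, - 701/8, - 791/10, - 2, 352/5,75, 155, 193, 625,  634, 831,  841 , 968.2 ] 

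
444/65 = 6 + 54/65 = 6.83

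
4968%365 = 223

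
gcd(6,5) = 1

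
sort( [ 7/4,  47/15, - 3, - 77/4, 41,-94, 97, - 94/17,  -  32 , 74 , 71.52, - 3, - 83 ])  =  [ - 94, - 83,-32, - 77/4, - 94/17, - 3, - 3, 7/4, 47/15, 41,71.52, 74, 97]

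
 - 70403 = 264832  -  335235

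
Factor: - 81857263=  - 19^1*4308277^1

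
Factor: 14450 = 2^1*5^2*17^2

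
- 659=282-941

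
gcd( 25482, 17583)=3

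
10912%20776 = 10912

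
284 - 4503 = - 4219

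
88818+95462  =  184280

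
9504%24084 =9504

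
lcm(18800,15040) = 75200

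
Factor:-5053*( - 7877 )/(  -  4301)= - 11^ ( - 1)*17^(-1)*23^ ( - 1)*31^1*163^1*7877^1= - 39802481/4301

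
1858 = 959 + 899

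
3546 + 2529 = 6075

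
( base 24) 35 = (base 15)52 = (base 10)77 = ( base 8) 115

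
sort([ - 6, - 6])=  [ - 6,-6]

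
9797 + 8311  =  18108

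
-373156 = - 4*93289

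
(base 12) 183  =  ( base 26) 99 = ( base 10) 243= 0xF3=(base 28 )8j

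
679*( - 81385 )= - 55260415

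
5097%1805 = 1487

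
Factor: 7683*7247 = 3^1*13^1*197^1*7247^1 = 55678701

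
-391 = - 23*17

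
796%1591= 796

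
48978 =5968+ 43010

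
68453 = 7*9779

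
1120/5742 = 560/2871 = 0.20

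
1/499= 1/499 = 0.00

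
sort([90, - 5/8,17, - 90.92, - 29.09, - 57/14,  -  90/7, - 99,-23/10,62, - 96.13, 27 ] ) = [-99,  -  96.13, - 90.92,-29.09, - 90/7, - 57/14, - 23/10, - 5/8, 17,27, 62,90]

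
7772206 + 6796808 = 14569014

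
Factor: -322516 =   -  2^2*80629^1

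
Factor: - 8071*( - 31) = 7^1*31^1*1153^1=250201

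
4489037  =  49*91613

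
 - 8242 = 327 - 8569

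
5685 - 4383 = 1302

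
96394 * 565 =54462610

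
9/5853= 3/1951 = 0.00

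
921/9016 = 921/9016 = 0.10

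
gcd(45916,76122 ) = 2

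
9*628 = 5652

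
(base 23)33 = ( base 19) 3f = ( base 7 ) 132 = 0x48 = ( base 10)72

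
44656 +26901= 71557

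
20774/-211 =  - 99 + 115/211  =  - 98.45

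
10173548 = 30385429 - 20211881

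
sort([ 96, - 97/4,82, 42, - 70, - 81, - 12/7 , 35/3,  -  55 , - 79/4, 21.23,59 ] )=[ - 81,- 70, - 55, - 97/4 , - 79/4, - 12/7, 35/3 , 21.23,42, 59, 82,96] 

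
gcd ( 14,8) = 2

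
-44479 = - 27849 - 16630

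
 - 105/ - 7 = 15/1  =  15.00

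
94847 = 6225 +88622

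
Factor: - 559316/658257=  - 2^2*3^( - 1)*17^( - 1 )*67^1*2087^1*12907^ ( - 1) 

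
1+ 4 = 5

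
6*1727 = 10362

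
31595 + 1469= 33064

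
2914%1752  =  1162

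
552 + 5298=5850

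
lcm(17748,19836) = 337212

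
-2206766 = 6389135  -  8595901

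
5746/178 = 2873/89 = 32.28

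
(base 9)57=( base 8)64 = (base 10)52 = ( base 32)1K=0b110100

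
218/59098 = 109/29549 = 0.00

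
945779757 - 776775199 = 169004558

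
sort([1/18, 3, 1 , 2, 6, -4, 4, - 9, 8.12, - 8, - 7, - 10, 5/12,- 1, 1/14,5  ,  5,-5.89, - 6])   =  [  -  10, - 9, - 8, - 7,- 6, - 5.89, - 4, - 1, 1/18, 1/14, 5/12,1, 2, 3, 4 , 5, 5, 6, 8.12] 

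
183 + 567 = 750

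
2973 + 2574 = 5547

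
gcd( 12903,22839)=69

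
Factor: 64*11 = 2^6 * 11^1 = 704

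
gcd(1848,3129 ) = 21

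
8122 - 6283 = 1839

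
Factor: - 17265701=-29^1  *  59^1*10091^1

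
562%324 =238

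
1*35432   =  35432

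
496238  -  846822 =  - 350584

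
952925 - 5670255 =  - 4717330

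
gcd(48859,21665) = 1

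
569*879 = 500151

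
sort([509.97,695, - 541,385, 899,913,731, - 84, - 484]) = [ -541, - 484, - 84,385,509.97,695,731,899,913]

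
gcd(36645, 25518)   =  3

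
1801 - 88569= - 86768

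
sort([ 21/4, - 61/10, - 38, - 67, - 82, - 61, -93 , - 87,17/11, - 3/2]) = [ - 93, - 87, - 82, - 67, - 61,-38, - 61/10,  -  3/2,17/11,21/4]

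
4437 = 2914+1523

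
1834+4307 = 6141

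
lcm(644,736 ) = 5152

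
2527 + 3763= 6290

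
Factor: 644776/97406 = 748/113 = 2^2*11^1*17^1*113^( - 1)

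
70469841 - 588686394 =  - 518216553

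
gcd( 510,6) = 6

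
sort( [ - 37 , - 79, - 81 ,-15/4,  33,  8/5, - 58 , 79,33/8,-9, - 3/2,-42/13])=[-81,  -  79,-58 ,  -  37,  -  9, - 15/4, - 42/13, - 3/2, 8/5,33/8, 33, 79]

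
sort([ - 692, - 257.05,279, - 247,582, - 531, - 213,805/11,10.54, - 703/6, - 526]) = [ - 692, -531, - 526, - 257.05,-247, - 213, - 703/6, 10.54,805/11,279 , 582 ] 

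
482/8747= 482/8747  =  0.06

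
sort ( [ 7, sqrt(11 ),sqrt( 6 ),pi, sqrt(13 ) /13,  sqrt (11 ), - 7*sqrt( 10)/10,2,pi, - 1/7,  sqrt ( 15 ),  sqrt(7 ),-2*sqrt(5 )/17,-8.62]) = [ - 8.62,-7*sqrt( 10 ) /10, - 2* sqrt(5 )/17,-1/7, sqrt(13 )/13, 2,sqrt( 6 ),sqrt( 7) , pi,pi , sqrt(11),sqrt ( 11),sqrt(15) , 7] 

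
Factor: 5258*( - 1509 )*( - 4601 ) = 2^1*3^1*11^1*43^1*107^1*239^1*503^1 = 36505815522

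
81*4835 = 391635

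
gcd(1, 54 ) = 1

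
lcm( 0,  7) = 0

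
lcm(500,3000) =3000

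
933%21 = 9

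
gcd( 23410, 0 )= 23410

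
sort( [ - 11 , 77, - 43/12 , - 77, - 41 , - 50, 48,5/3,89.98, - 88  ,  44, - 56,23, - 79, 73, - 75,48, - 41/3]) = [ - 88  , - 79, - 77, - 75,- 56 , - 50,-41 , - 41/3, - 11, - 43/12, 5/3,23,44,48, 48, 73, 77, 89.98]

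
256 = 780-524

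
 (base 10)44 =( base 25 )1j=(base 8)54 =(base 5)134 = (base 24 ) 1k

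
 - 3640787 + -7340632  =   - 10981419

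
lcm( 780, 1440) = 18720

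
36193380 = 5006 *7230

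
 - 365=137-502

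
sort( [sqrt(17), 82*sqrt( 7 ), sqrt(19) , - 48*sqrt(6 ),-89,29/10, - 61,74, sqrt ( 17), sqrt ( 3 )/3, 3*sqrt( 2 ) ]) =[-48*sqrt (6), - 89,-61,sqrt( 3)/3, 29/10, sqrt(17), sqrt( 17), 3*sqrt( 2),sqrt( 19 ), 74,82*sqrt(7 )]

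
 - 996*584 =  - 581664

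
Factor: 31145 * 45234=2^1*3^2*5^1*7^1*359^1 * 6229^1 = 1408812930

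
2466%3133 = 2466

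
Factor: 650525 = 5^2*26021^1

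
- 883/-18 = 49  +  1/18 = 49.06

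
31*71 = 2201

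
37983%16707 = 4569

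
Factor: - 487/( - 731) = 17^( - 1 )*43^( - 1 )*487^1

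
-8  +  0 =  - 8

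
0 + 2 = 2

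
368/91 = 4 + 4/91  =  4.04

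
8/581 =8/581  =  0.01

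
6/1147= 6/1147= 0.01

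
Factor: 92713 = 23^1*29^1*139^1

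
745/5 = 149 = 149.00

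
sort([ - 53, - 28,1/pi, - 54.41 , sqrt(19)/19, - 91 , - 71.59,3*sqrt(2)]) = [ - 91, - 71.59, - 54.41, - 53, - 28, sqrt (19 )/19,1/pi,3*sqrt( 2 )]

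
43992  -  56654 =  - 12662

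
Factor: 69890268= 2^2 * 3^1*7^2 * 118861^1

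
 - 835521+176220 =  - 659301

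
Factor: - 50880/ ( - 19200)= 2^( - 2)*5^( -1)*53^1   =  53/20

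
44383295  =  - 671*( - 66145 ) 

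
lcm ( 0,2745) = 0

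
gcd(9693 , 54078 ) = 3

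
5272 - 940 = 4332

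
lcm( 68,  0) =0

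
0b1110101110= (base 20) 272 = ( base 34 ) ro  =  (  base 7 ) 2514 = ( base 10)942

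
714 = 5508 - 4794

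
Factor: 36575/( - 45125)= -5^(-1)*7^1*11^1*19^ (  -  1) = - 77/95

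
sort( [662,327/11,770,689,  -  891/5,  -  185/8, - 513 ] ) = [ - 513 , - 891/5, - 185/8 , 327/11, 662,689, 770]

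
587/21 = 587/21 = 27.95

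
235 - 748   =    -  513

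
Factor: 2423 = 2423^1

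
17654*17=300118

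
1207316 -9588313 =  - 8380997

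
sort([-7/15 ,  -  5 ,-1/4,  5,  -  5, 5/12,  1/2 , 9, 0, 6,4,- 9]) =[ - 9 ,-5 ,- 5,-7/15,  -  1/4,0, 5/12,1/2, 4,5,  6, 9 ] 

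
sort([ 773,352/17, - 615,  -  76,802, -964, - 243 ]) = [ -964, - 615,-243,-76,352/17,773, 802]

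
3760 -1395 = 2365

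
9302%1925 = 1602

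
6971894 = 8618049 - 1646155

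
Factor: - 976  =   - 2^4 * 61^1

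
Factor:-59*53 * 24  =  -75048 = - 2^3*3^1*53^1*59^1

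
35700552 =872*40941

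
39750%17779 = 4192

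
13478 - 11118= 2360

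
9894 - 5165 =4729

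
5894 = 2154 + 3740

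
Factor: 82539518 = 2^1*41269759^1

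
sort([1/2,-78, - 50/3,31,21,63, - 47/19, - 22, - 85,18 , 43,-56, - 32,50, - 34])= [ - 85, - 78, - 56, - 34 , - 32,-22, - 50/3,-47/19,1/2,18, 21 , 31, 43, 50,63]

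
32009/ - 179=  - 32009/179=- 178.82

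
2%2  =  0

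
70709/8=8838 + 5/8 = 8838.62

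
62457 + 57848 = 120305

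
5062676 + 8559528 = 13622204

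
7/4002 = 7/4002 = 0.00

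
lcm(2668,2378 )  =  109388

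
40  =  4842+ -4802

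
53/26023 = 1/491  =  0.00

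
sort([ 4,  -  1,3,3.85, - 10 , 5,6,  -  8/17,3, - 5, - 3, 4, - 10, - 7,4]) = [ - 10,-10,-7,-5,- 3, - 1, - 8/17,3,3,3.85 , 4,4,4, 5 , 6]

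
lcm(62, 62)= 62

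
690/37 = 690/37=   18.65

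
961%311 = 28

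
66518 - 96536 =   -  30018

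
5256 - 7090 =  - 1834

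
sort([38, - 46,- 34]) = [ - 46 ,  -  34,38] 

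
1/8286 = 1/8286 = 0.00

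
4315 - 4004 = 311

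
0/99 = 0 = 0.00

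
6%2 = 0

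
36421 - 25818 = 10603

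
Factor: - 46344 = -2^3*3^1 * 1931^1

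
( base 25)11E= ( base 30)M4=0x298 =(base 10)664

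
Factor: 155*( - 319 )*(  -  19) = 939455 = 5^1*11^1*19^1*29^1*31^1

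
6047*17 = 102799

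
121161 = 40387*3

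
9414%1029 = 153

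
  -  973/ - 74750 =973/74750 = 0.01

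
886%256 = 118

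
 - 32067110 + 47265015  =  15197905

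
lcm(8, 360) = 360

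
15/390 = 1/26= 0.04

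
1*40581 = 40581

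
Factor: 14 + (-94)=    - 80  =  - 2^4*5^1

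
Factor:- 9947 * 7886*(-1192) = 93502914064 =2^4 * 7^3*29^1 * 149^1* 3943^1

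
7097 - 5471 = 1626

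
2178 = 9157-6979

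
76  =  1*76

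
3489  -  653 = 2836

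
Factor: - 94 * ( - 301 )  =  2^1*7^1*43^1*47^1  =  28294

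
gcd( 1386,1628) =22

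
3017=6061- 3044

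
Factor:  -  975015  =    -  3^2*5^1*47^1*461^1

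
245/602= 35/86=0.41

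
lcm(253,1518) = 1518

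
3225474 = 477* 6762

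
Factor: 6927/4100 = 2^(-2 )*3^1*5^ ( - 2 )*41^ (-1 )*2309^1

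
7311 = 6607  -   - 704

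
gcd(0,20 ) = 20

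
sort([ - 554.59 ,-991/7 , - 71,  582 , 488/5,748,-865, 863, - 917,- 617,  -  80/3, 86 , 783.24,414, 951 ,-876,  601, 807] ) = [ - 917,  -  876, - 865 ,  -  617 ,- 554.59, - 991/7, - 71,-80/3,86,488/5,414,582,  601,748 , 783.24,807,863 , 951] 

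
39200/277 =141 + 143/277 = 141.52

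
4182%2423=1759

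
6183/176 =35 + 23/176 = 35.13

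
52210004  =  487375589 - 435165585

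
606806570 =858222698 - 251416128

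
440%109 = 4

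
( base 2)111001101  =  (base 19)155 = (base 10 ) 461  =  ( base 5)3321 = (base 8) 715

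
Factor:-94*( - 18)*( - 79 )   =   - 2^2*3^2*47^1*79^1 = - 133668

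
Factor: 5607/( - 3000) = -1869/1000 = -  2^(-3 )*3^1*5^( - 3 )*7^1 * 89^1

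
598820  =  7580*79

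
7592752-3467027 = 4125725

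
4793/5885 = 4793/5885 = 0.81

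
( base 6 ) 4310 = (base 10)978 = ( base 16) 3D2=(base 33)TL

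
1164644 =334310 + 830334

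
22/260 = 11/130 = 0.08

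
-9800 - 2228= - 12028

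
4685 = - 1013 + 5698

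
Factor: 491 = 491^1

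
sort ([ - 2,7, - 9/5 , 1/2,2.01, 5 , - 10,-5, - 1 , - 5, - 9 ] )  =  [ - 10, - 9, - 5, - 5 ,  -  2, - 9/5,  -  1,  1/2, 2.01,5, 7 ]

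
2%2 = 0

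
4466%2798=1668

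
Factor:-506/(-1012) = 1/2=2^( - 1 ) 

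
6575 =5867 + 708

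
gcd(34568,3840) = 8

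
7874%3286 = 1302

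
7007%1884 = 1355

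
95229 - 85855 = 9374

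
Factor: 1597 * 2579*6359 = 26190578017 = 1597^1*2579^1 * 6359^1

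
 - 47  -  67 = - 114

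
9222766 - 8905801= 316965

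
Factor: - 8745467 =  - 151^1*57917^1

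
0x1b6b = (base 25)B5J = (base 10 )7019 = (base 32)6rb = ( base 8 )15553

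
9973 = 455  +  9518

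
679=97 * 7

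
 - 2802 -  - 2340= - 462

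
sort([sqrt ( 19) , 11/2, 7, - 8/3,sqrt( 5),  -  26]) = [ - 26, - 8/3, sqrt( 5 ),sqrt( 19), 11/2, 7 ] 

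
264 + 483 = 747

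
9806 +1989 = 11795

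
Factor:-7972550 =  - 2^1*5^2* 317^1*503^1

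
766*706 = 540796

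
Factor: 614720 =2^6*5^1*17^1*113^1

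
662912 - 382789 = 280123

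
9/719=9/719 =0.01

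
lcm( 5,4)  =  20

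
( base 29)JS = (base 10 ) 579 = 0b1001000011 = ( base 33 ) HI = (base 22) 147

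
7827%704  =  83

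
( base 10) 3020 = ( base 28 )3no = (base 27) 43N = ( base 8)5714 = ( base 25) 4kk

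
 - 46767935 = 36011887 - 82779822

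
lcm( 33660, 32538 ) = 976140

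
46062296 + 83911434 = 129973730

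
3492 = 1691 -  - 1801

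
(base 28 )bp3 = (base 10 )9327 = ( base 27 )clc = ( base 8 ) 22157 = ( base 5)244302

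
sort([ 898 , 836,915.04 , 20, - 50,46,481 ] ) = [ - 50, 20,46,  481,836,898,915.04] 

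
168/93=1 + 25/31=1.81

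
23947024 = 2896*8269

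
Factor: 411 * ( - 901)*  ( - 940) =2^2 * 3^1*5^1 * 17^1*47^1*53^1 * 137^1  =  348092340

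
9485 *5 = 47425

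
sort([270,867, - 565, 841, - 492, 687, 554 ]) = [-565,-492,270, 554, 687,841, 867 ]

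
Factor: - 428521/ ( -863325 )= 3^( - 3 )*5^( - 2 )*173^1*1279^( - 1 )*2477^1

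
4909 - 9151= - 4242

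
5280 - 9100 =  - 3820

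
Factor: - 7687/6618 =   -  2^ (-1 )  *  3^(  -  1 ) * 1103^( - 1)*7687^1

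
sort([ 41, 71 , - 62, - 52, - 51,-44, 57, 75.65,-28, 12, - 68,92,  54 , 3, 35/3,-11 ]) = [ - 68, - 62,-52, - 51, - 44  , - 28, - 11,3, 35/3, 12, 41, 54,57, 71,75.65,92]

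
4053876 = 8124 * 499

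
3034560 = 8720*348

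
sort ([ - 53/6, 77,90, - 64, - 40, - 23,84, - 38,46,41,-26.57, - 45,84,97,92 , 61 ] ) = [ - 64, - 45 , - 40 ,-38, - 26.57,-23, - 53/6, 41, 46,61,77,84, 84,90, 92,97 ] 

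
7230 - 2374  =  4856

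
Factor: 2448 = 2^4*3^2 *17^1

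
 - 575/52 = -12 + 49/52 = - 11.06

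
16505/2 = 8252+ 1/2 = 8252.50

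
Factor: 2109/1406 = 3/2 = 2^(-1) * 3^1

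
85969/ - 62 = - 1387 +25/62 = - 1386.60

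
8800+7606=16406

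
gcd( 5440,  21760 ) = 5440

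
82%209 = 82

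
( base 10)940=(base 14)4b2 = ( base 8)1654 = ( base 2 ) 1110101100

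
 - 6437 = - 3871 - 2566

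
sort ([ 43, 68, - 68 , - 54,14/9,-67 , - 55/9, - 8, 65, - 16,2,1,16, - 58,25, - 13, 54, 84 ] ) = [ - 68 , - 67, - 58, - 54, - 16, - 13, - 8, - 55/9,1,  14/9,2,16, 25,  43,54, 65, 68,84] 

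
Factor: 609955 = 5^1*43^1*2837^1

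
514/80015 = 514/80015 =0.01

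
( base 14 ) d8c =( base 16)a70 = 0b101001110000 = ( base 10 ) 2672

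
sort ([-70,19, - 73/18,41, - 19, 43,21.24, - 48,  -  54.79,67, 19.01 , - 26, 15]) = [ - 70, - 54.79,  -  48, - 26, - 19, - 73/18 , 15, 19, 19.01,21.24,41, 43,67 ]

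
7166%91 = 68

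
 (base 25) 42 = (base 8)146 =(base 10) 102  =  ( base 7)204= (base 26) 3O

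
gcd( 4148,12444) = 4148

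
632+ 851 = 1483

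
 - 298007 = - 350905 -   -  52898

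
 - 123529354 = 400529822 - 524059176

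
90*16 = 1440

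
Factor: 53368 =2^3*7^1*953^1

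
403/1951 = 403/1951 = 0.21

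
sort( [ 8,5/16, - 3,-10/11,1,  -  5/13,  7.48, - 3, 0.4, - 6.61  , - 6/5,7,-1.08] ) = [ - 6.61,-3, - 3, - 6/5, - 1.08, - 10/11,-5/13, 5/16,0.4,1,  7 , 7.48,8 ] 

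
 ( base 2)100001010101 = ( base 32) 22L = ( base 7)6135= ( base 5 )32013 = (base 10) 2133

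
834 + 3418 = 4252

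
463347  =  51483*9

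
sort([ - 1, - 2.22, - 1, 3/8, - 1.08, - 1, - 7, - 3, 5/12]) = [-7,- 3, - 2.22, - 1.08, - 1, - 1, - 1,3/8, 5/12]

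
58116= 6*9686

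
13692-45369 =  - 31677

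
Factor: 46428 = 2^2*3^1*53^1*73^1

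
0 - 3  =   - 3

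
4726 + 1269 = 5995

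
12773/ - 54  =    -  237 + 25/54 =-236.54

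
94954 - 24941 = 70013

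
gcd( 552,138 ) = 138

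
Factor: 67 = 67^1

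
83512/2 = 41756 = 41756.00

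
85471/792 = 85471/792 = 107.92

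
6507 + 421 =6928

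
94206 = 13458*7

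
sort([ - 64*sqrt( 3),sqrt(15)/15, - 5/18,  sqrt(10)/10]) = [-64*sqrt ( 3 ), - 5/18,sqrt( 15) /15, sqrt(10)/10]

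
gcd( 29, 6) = 1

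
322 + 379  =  701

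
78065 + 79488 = 157553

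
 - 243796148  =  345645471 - 589441619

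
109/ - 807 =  - 1 + 698/807 = -0.14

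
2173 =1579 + 594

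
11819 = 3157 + 8662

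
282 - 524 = -242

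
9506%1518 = 398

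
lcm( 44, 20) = 220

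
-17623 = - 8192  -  9431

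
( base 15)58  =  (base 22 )3H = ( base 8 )123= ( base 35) 2D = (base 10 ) 83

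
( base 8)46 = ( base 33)15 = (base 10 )38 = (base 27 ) 1B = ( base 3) 1102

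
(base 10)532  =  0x214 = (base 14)2A0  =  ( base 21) 147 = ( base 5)4112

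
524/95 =5 + 49/95 = 5.52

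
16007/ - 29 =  - 552+1/29 = - 551.97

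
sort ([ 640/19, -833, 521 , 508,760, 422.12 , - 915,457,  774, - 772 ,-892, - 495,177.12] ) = [-915, - 892, - 833,-772,  -  495, 640/19,  177.12,422.12, 457,508,521,760,774]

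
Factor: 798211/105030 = 2^ (-1)*3^ ( - 3 ) * 5^( - 1)*59^1* 83^1*163^1 * 389^(-1) 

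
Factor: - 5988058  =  -2^1*67^1*44687^1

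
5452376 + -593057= 4859319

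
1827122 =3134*583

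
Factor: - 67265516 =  - 2^2*643^1*26153^1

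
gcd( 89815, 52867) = 1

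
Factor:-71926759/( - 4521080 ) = 2^( - 3) * 5^( - 1 )*199^1 * 113027^(-1) *361441^1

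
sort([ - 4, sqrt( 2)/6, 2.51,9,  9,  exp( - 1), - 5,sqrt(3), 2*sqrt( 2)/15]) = [ - 5, - 4, 2 * sqrt(2)/15 , sqrt( 2) /6, exp(-1), sqrt( 3), 2.51,9, 9] 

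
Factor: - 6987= - 3^1*17^1*137^1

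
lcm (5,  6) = 30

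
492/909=164/303 = 0.54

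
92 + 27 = 119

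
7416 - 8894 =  - 1478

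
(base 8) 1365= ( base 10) 757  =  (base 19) 21G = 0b1011110101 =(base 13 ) 463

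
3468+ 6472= 9940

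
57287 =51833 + 5454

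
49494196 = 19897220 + 29596976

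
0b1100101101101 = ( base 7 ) 24656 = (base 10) 6509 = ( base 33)5W8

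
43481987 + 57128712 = 100610699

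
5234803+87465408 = 92700211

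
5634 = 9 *626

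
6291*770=4844070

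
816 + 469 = 1285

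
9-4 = 5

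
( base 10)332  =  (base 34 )9q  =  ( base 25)D7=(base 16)14C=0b101001100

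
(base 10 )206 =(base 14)10a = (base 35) 5v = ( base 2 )11001110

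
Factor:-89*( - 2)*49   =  2^1*7^2*89^1=8722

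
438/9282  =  73/1547 = 0.05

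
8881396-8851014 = 30382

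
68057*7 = 476399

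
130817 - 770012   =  -639195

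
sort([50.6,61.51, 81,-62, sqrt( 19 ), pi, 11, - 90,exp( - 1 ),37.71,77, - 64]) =[ - 90, - 64, - 62,exp( - 1),pi,sqrt( 19 ) , 11,37.71, 50.6,61.51, 77,81]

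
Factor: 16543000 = 2^3*5^3*71^1 * 233^1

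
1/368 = 1/368 = 0.00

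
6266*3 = 18798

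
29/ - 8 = -29/8 = - 3.62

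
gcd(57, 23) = 1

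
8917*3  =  26751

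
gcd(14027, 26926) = 1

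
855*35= 29925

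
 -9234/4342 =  - 3 + 1896/2171 = -2.13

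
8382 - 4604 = 3778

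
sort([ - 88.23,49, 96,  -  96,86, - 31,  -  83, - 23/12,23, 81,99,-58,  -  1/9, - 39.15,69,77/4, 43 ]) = [ - 96,-88.23,-83,-58,  -  39.15,-31 ,-23/12, - 1/9, 77/4,23,43,49,69, 81,86,96,99]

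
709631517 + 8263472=717894989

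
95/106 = 95/106 = 0.90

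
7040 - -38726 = 45766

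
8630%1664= 310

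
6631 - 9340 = - 2709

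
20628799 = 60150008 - 39521209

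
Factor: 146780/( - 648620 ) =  - 179/791 = - 7^(  -  1) * 113^( - 1 )*179^1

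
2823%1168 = 487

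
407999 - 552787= - 144788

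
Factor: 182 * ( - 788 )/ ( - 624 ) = 2^( - 1)  *3^( - 1)*7^1 * 197^1 = 1379/6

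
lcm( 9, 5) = 45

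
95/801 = 95/801 = 0.12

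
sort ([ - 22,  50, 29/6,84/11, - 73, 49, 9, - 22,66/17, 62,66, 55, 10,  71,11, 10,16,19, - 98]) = [-98, - 73,-22, - 22,66/17,29/6, 84/11, 9, 10, 10,11,16,  19,49, 50,55,62,66, 71]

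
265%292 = 265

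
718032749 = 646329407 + 71703342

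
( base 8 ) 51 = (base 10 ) 41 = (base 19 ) 23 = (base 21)1k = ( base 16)29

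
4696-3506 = 1190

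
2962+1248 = 4210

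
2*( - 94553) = -189106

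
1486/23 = 1486/23 = 64.61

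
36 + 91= 127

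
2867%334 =195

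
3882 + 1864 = 5746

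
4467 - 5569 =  - 1102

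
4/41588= 1/10397  =  0.00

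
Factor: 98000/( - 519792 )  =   - 3^( - 1)*5^3 * 13^( - 1 )*17^( - 1) = - 125/663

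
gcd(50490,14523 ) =3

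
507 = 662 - 155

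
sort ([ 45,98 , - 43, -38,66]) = [ - 43, - 38, 45, 66, 98 ]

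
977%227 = 69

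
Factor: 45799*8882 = 406786718  =  2^1*13^2*271^1 *4441^1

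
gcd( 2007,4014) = 2007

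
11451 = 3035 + 8416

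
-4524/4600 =-1131/1150=- 0.98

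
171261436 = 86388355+84873081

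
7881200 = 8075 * 976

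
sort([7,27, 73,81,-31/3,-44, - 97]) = [  -  97, - 44, -31/3,7,  27, 73, 81]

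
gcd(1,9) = 1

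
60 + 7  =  67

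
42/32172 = 1/766 = 0.00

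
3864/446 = 8+ 148/223 = 8.66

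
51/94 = 51/94=   0.54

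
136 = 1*136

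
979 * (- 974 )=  - 953546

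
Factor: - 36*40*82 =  - 2^6*3^2*5^1* 41^1 = - 118080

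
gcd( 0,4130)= 4130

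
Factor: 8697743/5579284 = 2^( - 2)*719^1*12097^1*1394821^( - 1 )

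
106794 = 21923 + 84871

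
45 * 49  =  2205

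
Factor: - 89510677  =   - 89510677^1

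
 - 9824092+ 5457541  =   - 4366551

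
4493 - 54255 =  - 49762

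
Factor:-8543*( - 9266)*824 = 65227376912=   2^4*41^1*103^1 *113^1*8543^1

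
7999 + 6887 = 14886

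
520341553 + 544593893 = 1064935446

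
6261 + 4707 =10968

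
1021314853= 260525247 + 760789606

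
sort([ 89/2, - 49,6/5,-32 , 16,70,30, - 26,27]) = [-49, - 32 ,-26, 6/5,16, 27,30, 89/2,70]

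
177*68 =12036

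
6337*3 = 19011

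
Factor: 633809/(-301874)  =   - 2^( - 1 )*11^1*149^(  -  1 )*157^1*367^1 *1013^( - 1)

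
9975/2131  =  9975/2131 = 4.68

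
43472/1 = 43472=43472.00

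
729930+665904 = 1395834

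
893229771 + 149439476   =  1042669247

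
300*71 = 21300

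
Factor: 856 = 2^3* 107^1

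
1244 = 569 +675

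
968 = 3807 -2839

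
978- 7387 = - 6409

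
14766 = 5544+9222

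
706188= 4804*147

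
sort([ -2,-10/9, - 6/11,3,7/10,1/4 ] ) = [-2,-10/9, - 6/11,1/4 , 7/10,3]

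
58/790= 29/395 = 0.07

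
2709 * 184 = 498456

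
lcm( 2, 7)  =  14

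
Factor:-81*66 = - 2^1 * 3^5*11^1 = -5346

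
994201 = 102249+891952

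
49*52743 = 2584407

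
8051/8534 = 8051/8534 = 0.94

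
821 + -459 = 362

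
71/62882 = 71/62882 = 0.00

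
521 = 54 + 467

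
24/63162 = 4/10527= 0.00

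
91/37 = 2  +  17/37 = 2.46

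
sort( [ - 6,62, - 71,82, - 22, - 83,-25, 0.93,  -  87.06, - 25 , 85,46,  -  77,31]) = [ - 87.06,-83, - 77, - 71,-25, - 25, - 22 ,-6, 0.93,31,46,62 , 82,85]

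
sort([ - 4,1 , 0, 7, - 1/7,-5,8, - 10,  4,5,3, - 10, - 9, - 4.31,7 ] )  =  [-10, - 10, - 9 , - 5, - 4.31, - 4, - 1/7, 0,1,  3,4,  5,  7, 7,8] 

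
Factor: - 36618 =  - 2^1*3^1*17^1*359^1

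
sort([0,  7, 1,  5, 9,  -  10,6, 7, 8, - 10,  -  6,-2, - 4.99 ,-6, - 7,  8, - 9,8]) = [-10, - 10, - 9,-7, - 6, - 6, -4.99, - 2,0,1, 5, 6 , 7,7, 8, 8,8, 9]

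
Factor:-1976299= - 13^1*67^1*2269^1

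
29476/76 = 387 + 16/19 = 387.84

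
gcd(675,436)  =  1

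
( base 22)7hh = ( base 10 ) 3779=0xEC3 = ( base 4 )323003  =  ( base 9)5158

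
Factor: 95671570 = 2^1*5^1*9567157^1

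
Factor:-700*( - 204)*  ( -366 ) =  - 52264800 = -2^5*3^2 *5^2*7^1  *  17^1*61^1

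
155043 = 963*161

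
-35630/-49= 5090/7= 727.14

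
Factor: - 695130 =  - 2^1 * 3^1*5^1*17^1*29^1*47^1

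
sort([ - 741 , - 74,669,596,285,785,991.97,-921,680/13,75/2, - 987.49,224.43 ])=[ -987.49, - 921, - 741,-74 , 75/2, 680/13, 224.43,285, 596,  669, 785,991.97]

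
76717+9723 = 86440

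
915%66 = 57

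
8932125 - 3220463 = 5711662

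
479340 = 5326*90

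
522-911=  - 389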